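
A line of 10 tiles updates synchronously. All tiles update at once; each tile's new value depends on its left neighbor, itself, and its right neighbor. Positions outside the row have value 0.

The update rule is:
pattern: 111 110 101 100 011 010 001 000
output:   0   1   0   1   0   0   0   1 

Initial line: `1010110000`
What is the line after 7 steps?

step 1: 0000011111
step 2: 1111000001
step 3: 0001111100
step 4: 1100000111
step 5: 0111110001
step 6: 0000011100
step 7: 1111000111

1111000111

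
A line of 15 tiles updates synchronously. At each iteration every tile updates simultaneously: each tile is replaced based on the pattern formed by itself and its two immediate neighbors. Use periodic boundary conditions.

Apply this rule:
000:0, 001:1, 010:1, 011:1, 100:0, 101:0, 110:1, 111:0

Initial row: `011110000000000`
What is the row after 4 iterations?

010110000000111

110010000000000
110110000000001
010110000000011
010110000000111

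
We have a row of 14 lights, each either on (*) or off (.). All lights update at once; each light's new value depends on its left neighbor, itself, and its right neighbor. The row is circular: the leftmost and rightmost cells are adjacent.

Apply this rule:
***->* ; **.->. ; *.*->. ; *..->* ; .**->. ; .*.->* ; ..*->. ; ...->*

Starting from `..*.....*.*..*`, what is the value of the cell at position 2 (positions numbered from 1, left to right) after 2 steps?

step 1: *.*****.*.**.*
step 2: ...***..*.....
position 2 holds .

.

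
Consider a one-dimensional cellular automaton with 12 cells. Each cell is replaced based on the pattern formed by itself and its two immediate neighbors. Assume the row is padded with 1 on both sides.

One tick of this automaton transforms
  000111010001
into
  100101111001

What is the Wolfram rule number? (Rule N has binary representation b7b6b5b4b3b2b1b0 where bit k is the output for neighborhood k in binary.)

position 4: 111 → 0  (bit 7 = 0)
position 5: 110 → 1  (bit 6 = 1)
position 6: 101 → 1  (bit 5 = 1)
position 0: 100 → 1  (bit 4 = 1)
position 3: 011 → 1  (bit 3 = 1)
position 7: 010 → 1  (bit 2 = 1)
position 2: 001 → 0  (bit 1 = 0)
position 1: 000 → 0  (bit 0 = 0)
bits b7..b0 = 01111100 = 124

124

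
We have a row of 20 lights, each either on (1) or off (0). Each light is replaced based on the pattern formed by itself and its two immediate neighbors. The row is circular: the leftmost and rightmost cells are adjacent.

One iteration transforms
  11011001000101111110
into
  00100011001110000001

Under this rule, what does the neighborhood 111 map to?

At position 14 the neighborhood is 111; the next row has 0 there.

0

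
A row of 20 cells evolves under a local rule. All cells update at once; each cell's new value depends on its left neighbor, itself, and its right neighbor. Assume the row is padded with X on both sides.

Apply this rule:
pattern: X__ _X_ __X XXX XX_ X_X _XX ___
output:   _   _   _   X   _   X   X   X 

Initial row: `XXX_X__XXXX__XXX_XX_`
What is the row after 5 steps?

___X_X___X___X_XXXXX

XX_X___XXX___XX_XX_X
X_X__X_XX__X_X_XX_XX
_X____XX____X_XX_XXX
X__XX_X__XX__XX_XXXX
___X_X___X___X_XXXXX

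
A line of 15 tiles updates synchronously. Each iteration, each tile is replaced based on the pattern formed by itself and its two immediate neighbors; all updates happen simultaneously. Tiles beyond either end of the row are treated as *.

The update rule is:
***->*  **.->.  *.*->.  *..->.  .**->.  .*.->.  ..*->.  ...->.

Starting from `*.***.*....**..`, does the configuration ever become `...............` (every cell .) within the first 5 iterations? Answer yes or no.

yes

iteration 1: ...*...........
iteration 2: ...............
all cells are . at iteration 2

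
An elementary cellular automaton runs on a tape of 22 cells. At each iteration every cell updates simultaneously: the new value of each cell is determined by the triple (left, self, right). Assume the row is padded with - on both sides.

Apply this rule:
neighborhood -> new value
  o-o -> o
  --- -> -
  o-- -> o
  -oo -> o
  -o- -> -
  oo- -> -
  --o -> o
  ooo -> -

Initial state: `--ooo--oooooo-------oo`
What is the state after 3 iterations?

-oo--ooo-----o-----oo-
oo-ooo--o---o-o---oo-o
o-oo--oo-o-o-o-o-oo-o-

o-oo--oo-o-o-o-o-oo-o-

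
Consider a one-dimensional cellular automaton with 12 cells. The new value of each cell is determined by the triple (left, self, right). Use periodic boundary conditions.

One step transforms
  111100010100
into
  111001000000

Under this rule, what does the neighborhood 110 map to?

0

At position 3 the neighborhood is 110; the next row has 0 there.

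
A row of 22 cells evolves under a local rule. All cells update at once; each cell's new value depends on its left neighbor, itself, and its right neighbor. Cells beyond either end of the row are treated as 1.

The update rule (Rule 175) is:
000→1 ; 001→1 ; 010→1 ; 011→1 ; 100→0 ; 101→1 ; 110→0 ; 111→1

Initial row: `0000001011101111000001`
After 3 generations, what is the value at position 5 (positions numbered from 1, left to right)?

generation 1: 0111111111011110011111
generation 2: 1111111110111100111111
generation 3: 1111111101111001111111
position 5 holds 1

1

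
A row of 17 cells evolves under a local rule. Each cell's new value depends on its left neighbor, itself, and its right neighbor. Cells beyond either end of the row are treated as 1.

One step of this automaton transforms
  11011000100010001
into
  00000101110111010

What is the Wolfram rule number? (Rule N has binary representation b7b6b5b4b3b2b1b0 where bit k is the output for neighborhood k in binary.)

22

position 0: 111 → 0  (bit 7 = 0)
position 1: 110 → 0  (bit 6 = 0)
position 2: 101 → 0  (bit 5 = 0)
position 5: 100 → 1  (bit 4 = 1)
position 3: 011 → 0  (bit 3 = 0)
position 8: 010 → 1  (bit 2 = 1)
position 7: 001 → 1  (bit 1 = 1)
position 6: 000 → 0  (bit 0 = 0)
bits b7..b0 = 00010110 = 22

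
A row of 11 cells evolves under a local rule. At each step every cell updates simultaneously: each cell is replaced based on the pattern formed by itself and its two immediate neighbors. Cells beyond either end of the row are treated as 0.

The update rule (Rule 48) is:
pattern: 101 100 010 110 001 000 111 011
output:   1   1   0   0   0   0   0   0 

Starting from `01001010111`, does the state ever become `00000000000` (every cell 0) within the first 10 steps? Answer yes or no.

00100101000
00010010100
00001001010
00000100101
00000010010
00000001001
00000000100
00000000010
00000000001
00000000000
all cells are 0 at step 10

yes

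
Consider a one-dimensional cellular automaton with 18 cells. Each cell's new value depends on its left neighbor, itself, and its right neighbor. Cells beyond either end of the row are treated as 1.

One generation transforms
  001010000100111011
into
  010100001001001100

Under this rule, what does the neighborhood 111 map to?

At position 13 the neighborhood is 111; the next row has 0 there.

0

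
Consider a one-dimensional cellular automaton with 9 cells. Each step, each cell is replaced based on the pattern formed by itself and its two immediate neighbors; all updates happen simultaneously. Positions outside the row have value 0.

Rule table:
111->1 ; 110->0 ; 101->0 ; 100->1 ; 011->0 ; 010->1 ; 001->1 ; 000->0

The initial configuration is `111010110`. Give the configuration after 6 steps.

110010010

010010001
111111011
011110000
101101000
100001100
110010010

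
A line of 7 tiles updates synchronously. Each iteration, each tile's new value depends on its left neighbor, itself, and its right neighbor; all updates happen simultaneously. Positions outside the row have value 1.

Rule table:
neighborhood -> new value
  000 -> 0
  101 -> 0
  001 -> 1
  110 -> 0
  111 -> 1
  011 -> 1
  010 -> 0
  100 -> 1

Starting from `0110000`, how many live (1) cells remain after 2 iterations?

3

0101001
0000111
count of 1: 3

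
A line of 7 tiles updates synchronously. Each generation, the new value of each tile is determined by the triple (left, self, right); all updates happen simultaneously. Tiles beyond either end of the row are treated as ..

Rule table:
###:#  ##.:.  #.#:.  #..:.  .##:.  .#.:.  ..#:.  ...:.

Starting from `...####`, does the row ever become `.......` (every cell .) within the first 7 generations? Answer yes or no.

yes

....##.
.......
all cells are . at generation 2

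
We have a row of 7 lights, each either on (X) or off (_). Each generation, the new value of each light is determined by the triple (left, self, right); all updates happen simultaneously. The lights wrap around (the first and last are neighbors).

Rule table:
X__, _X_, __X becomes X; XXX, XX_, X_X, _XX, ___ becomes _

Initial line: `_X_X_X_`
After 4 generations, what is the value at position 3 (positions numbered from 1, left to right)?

_

XX_X_XX
___X___
__XXX__
_X___X_
position 3 holds _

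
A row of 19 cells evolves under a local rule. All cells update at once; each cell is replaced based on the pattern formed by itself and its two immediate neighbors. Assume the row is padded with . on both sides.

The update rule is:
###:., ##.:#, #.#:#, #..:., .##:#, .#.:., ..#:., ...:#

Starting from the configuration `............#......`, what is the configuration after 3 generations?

..#######..#.#..#..

###########...#####
#.........#.#.#...#
..#######..#.#..#..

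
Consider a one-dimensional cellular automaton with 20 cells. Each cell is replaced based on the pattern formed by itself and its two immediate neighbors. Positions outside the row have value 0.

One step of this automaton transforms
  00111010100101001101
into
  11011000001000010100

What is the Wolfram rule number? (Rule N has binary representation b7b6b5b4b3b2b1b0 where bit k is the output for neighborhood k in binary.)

195

position 3: 111 → 1  (bit 7 = 1)
position 4: 110 → 1  (bit 6 = 1)
position 5: 101 → 0  (bit 5 = 0)
position 9: 100 → 0  (bit 4 = 0)
position 2: 011 → 0  (bit 3 = 0)
position 6: 010 → 0  (bit 2 = 0)
position 1: 001 → 1  (bit 1 = 1)
position 0: 000 → 1  (bit 0 = 1)
bits b7..b0 = 11000011 = 195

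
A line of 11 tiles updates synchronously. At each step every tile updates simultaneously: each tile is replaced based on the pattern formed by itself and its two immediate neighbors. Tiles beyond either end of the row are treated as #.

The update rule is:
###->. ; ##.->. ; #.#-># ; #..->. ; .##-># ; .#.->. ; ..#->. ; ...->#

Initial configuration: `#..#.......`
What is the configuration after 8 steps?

.....#####.
.###.#....#
##..#..##.#
.......#.##
.#####..##.
##......#.#
...####..##
.#.#.....#.

.#.#.....#.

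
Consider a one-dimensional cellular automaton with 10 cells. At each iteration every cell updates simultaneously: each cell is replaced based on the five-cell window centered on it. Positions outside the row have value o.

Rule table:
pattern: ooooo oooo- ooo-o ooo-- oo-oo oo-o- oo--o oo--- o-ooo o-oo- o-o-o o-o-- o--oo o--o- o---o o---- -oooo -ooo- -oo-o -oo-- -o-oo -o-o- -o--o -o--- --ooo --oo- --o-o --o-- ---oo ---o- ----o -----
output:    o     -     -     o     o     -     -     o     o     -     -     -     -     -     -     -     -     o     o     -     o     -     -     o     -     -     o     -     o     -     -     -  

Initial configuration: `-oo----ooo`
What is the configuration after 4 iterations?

-oo-----o-

o--o--o--o
o---------
oo-------o
-oo-----o-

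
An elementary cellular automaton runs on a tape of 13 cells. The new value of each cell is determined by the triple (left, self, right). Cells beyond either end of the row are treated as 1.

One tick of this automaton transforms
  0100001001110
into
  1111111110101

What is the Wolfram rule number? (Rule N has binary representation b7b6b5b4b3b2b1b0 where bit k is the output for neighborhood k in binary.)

183

position 10: 111 → 1  (bit 7 = 1)
position 11: 110 → 0  (bit 6 = 0)
position 0: 101 → 1  (bit 5 = 1)
position 2: 100 → 1  (bit 4 = 1)
position 9: 011 → 0  (bit 3 = 0)
position 1: 010 → 1  (bit 2 = 1)
position 5: 001 → 1  (bit 1 = 1)
position 3: 000 → 1  (bit 0 = 1)
bits b7..b0 = 10110111 = 183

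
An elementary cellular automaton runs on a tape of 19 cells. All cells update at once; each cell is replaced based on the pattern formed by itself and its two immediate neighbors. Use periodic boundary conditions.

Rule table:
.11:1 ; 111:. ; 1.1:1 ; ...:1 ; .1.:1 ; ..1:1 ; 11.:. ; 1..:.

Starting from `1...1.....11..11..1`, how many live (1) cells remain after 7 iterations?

iteration 1: ..111.11111..11..11
iteration 2: .11..11.....11..11.
iteration 3: 11..11..11111..11..
iteration 4: 1..11..11.....11..1
iteration 5: ..11..11..11111..11
iteration 6: .11..11..11.....11.
iteration 7: 11..11..11..11111..
count of 1: 11

11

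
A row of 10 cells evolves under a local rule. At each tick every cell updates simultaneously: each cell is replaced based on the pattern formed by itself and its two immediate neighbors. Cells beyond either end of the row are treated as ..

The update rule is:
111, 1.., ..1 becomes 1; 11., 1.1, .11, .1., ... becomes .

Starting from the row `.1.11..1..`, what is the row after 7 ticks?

1....11.1.
.1..1....1
1.11.1..1.
......11.1
.....1....
....1.1...
...1...1..

...1...1..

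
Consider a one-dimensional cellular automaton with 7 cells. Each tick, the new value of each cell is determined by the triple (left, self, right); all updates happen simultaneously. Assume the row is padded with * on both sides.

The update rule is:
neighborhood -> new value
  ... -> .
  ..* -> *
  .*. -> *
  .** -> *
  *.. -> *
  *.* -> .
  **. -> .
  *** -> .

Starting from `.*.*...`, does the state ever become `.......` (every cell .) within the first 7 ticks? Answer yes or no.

no

.*.**.*
.*.*..*
.*.****
.*.*...  (repeats tick 0; period 4)
tick 7: .*.****
tick 7 is .*.****, still not uniform .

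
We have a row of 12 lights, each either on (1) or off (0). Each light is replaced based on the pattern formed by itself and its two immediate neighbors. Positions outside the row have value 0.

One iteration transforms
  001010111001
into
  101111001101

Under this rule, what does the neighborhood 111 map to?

At position 7 the neighborhood is 111; the next row has 0 there.

0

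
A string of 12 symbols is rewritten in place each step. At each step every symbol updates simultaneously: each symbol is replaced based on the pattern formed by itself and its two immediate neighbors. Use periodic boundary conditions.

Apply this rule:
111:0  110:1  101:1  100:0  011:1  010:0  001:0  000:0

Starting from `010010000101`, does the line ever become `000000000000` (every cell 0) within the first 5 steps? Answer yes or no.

step 1: 100000000010
step 2: 000000000001
step 3: 000000000000
all cells are 0 at step 3

yes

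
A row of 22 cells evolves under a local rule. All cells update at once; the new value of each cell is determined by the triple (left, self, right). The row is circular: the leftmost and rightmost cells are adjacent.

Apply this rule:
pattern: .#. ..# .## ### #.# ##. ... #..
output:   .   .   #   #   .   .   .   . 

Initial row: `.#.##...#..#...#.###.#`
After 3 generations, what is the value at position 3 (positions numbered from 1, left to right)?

.

...#.............##...
.................#....
......................
position 3 holds .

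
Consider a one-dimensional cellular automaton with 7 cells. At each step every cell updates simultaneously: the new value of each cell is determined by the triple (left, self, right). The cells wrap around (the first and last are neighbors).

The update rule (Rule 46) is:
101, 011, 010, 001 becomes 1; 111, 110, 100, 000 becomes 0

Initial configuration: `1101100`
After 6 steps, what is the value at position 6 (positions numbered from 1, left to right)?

step 1: 1011001
step 2: 0110011
step 3: 1100110
step 4: 1001101
step 5: 0011011
step 6: 0110110
position 6 holds 1

1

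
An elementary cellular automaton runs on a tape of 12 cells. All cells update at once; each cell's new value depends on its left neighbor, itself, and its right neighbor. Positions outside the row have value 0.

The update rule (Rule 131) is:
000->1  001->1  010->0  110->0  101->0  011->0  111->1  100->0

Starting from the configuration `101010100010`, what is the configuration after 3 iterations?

iteration 1: 000000001100
iteration 2: 111111110001
iteration 3: 011111100110

011111100110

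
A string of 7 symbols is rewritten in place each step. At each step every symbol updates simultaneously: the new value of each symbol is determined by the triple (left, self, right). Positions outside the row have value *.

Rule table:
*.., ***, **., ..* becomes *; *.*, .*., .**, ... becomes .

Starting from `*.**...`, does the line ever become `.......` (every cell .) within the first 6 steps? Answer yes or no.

no

*..**.*
***.*..
***..**
*****.*
*****..
*******
step 6 is *******, still not uniform .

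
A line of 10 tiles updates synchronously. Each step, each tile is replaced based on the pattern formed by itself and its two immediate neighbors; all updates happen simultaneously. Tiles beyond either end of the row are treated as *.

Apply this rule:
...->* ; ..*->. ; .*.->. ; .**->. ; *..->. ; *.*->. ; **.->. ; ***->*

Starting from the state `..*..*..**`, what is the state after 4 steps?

.........*
.*******..
..*****...
...***..*.

...***..*.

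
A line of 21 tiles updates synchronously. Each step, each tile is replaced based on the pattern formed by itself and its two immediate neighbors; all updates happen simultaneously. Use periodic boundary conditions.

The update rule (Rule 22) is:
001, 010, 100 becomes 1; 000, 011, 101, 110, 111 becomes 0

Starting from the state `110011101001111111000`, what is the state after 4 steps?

001100001110000000101
110010010001000001101
001111111011100010000
010000000000010111000

010000000000010111000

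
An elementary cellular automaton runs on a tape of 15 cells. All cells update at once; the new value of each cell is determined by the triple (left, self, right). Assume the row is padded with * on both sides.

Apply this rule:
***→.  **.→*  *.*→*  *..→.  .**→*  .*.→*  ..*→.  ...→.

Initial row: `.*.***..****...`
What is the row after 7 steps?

****.*..*..*...
...***..*..*...
...*.*..*..*...
...***..*..*...  (repeats step 2; period 2)
step 7: ...*.*..*..*...

...*.*..*..*...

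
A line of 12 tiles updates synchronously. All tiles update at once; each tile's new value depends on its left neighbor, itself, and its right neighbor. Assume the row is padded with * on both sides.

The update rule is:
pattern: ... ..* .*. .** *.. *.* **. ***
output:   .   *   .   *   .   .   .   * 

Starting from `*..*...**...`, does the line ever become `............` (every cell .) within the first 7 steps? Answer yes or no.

no

..*...**...*
.*...**...**
....**...***
...**...****
..**...*****
.**...******
.*...*******
step 7 is .*...*******, still not uniform .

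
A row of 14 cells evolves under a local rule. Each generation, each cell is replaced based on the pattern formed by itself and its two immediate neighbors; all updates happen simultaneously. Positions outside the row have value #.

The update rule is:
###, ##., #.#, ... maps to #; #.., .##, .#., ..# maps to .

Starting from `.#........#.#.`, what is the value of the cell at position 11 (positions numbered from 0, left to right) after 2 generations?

.

#..######..#.#
#...#####...#.
position 11 holds .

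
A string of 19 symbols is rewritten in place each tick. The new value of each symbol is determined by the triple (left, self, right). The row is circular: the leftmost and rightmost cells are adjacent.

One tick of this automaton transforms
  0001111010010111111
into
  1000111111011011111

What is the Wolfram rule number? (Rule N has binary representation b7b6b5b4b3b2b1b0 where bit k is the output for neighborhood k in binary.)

position 4: 111 → 1  (bit 7 = 1)
position 6: 110 → 1  (bit 6 = 1)
position 7: 101 → 1  (bit 5 = 1)
position 0: 100 → 1  (bit 4 = 1)
position 3: 011 → 0  (bit 3 = 0)
position 8: 010 → 1  (bit 2 = 1)
position 2: 001 → 0  (bit 1 = 0)
position 1: 000 → 0  (bit 0 = 0)
bits b7..b0 = 11110100 = 244

244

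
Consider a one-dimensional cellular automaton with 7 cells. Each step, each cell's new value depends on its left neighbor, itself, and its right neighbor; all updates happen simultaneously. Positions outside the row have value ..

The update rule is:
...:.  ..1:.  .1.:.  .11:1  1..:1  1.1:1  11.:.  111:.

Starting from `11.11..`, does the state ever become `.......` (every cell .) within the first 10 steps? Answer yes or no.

1.11.1.
.11.1.1
.1.1.1.
..1.1.1
...1.1.
....1.1
.....1.
......1
.......
all cells are . at step 9

yes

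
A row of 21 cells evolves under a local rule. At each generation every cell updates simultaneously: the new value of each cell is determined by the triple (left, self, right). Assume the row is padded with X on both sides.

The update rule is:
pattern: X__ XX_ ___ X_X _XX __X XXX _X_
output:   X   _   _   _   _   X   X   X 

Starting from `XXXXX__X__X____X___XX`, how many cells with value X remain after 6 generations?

8

XXXX_XXXXXXX__XXX_X_X
XXX___XXXXX_XX_X__X__
XX_X_X_XXX_____XXXXXX
X__X_X__X_X___X_XXXXX
_XXX_XXXX_XX_XX__XXXX
__X___XX_______XX_XXX
count of X: 8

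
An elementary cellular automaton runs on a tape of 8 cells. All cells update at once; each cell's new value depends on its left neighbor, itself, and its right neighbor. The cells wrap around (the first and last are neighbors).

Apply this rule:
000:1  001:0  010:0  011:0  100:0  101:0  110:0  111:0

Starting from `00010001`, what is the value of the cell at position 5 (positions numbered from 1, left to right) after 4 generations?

generation 1: 01000100
generation 2: 00010001  (repeats generation 0; period 2)
generation 4: 00010001
position 5 holds 0

0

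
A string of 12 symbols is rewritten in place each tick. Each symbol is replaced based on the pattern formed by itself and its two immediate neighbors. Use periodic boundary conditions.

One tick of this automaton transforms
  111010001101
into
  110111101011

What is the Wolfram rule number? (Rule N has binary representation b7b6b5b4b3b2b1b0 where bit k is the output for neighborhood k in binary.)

position 0: 111 → 1  (bit 7 = 1)
position 2: 110 → 0  (bit 6 = 0)
position 3: 101 → 1  (bit 5 = 1)
position 5: 100 → 1  (bit 4 = 1)
position 8: 011 → 1  (bit 3 = 1)
position 4: 010 → 1  (bit 2 = 1)
position 7: 001 → 0  (bit 1 = 0)
position 6: 000 → 1  (bit 0 = 1)
bits b7..b0 = 10111101 = 189

189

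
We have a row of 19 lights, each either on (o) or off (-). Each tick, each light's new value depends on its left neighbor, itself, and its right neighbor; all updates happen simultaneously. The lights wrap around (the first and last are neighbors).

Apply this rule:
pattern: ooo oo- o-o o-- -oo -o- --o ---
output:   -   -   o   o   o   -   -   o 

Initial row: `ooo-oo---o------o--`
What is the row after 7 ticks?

o--oo-oo--ooooo--o-
-o-o-oo-o-o----o--o
o-o-oo-o-o-ooo--o--
-o-oo-o-o-oo--o--o-
--oo-o-o-oo-o--o--o
o-o-o-o-oo-o-o--o--
-o-o-o-oo-o-o-o--o-

-o-o-o-oo-o-o-o--o-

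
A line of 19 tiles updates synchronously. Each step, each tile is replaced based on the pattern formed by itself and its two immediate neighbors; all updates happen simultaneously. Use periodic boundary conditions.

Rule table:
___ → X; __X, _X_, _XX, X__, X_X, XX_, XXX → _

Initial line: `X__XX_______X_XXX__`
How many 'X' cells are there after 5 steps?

5

step 1: ______XXXXX________
step 2: XXXXX_______XXXXXXX
step 3: ______XXXXX________  (repeats step 1; period 2)
step 5: ______XXXXX________
count of X: 5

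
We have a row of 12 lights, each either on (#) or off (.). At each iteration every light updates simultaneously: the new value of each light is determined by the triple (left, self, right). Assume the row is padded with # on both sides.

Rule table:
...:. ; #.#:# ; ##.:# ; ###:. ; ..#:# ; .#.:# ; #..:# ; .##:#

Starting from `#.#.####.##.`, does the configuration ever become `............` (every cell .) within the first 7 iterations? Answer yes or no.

#####..#####
....####....
#..##..##..#
############
............
all cells are . at iteration 5

yes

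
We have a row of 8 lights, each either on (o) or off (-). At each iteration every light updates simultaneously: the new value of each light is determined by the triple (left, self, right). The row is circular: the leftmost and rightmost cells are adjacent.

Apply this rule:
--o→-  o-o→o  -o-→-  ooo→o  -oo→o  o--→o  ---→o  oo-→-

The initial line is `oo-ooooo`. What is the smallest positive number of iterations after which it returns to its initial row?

8

iteration 1: o-oooooo
iteration 2: -ooooooo
iteration 3: ooooooo-
iteration 4: oooooo-o
iteration 5: ooooo-oo
iteration 6: oooo-ooo
iteration 7: ooo-oooo
iteration 8: oo-ooooo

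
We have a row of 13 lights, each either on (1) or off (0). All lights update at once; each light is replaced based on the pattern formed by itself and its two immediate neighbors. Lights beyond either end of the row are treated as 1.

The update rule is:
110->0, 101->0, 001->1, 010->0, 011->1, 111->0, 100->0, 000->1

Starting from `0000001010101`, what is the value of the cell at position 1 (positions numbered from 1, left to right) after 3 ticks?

0

0111110000001
0100000111111
0001111100000
position 1 holds 0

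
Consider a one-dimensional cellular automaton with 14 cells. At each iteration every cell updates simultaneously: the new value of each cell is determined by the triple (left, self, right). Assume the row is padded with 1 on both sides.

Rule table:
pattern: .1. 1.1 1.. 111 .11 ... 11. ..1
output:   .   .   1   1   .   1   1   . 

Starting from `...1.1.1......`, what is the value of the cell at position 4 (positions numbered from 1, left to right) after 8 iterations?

iteration 1: 11......11111.
iteration 2: 1111111..1111.
iteration 3: 11111111..111.
iteration 4: 111111111..11.
iteration 5: 1111111111..1.
iteration 6: 11111111111...
iteration 7: 1111111111111.
iteration 8: 1111111111111.
position 4 holds 1

1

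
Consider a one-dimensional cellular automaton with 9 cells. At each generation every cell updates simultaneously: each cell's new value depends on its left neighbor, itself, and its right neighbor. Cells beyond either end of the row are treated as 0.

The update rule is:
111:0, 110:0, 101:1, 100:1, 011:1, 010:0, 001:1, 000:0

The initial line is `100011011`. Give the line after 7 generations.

010110110
101101101
011011010
110110101
101101010
011010101
110101010

110101010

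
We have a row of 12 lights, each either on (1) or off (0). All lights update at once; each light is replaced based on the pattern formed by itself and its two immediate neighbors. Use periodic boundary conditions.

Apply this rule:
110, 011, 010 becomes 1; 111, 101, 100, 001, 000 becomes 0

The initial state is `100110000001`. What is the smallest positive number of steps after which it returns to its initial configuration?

100110000001

1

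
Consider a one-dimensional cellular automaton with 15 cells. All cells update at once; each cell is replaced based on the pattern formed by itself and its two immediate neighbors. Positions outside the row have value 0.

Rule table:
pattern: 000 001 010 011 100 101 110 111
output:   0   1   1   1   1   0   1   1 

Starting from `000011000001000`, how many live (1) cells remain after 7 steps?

step 1: 000111100011100
step 2: 001111110111110
step 3: 011111110111111
step 4: 111111110111111
step 5: 111111110111111  (fixed point — unchanged through step 7)
count of 1: 14

14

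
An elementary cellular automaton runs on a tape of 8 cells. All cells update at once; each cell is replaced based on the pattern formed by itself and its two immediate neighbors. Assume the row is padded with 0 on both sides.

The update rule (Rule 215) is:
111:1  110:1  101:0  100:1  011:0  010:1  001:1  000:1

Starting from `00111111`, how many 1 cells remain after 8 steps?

step 1: 11011111
step 2: 01001111
step 3: 11110111
step 4: 01110011
step 5: 10111101
step 6: 10011101
step 7: 11101101
step 8: 01100101
count of 1: 4

4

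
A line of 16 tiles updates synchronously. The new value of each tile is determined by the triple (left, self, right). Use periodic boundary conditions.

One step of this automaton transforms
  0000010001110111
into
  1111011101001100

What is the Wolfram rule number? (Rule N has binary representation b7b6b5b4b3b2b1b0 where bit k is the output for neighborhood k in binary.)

61

position 10: 111 → 0  (bit 7 = 0)
position 11: 110 → 0  (bit 6 = 0)
position 12: 101 → 1  (bit 5 = 1)
position 0: 100 → 1  (bit 4 = 1)
position 9: 011 → 1  (bit 3 = 1)
position 5: 010 → 1  (bit 2 = 1)
position 4: 001 → 0  (bit 1 = 0)
position 1: 000 → 1  (bit 0 = 1)
bits b7..b0 = 00111101 = 61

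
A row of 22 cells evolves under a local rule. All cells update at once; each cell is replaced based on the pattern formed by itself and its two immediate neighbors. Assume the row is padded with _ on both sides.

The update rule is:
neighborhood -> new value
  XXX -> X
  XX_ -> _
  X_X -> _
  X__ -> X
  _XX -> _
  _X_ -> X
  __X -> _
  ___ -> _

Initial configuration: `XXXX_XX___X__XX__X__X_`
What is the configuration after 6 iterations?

_______X___XX______X__

_XX____X__XX___X_XX_XX
___X___XX___X__X______
___XX____X__XX_XX_____
_____X___XX______X____
_____XX____X_____XX___
_______X___XX______X__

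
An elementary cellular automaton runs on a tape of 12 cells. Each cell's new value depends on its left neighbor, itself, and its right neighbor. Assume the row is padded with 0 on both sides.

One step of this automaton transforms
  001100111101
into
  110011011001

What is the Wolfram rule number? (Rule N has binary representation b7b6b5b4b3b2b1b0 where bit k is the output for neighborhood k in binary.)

151

position 7: 111 → 1  (bit 7 = 1)
position 3: 110 → 0  (bit 6 = 0)
position 10: 101 → 0  (bit 5 = 0)
position 4: 100 → 1  (bit 4 = 1)
position 2: 011 → 0  (bit 3 = 0)
position 11: 010 → 1  (bit 2 = 1)
position 1: 001 → 1  (bit 1 = 1)
position 0: 000 → 1  (bit 0 = 1)
bits b7..b0 = 10010111 = 151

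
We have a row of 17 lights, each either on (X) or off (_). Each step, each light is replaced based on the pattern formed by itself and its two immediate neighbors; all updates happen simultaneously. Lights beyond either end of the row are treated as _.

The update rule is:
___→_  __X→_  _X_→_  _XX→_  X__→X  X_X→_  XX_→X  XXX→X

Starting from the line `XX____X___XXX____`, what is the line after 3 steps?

_XX____X___XXX___
__XX____X___XXX__
___XX____X___XXX_

___XX____X___XXX_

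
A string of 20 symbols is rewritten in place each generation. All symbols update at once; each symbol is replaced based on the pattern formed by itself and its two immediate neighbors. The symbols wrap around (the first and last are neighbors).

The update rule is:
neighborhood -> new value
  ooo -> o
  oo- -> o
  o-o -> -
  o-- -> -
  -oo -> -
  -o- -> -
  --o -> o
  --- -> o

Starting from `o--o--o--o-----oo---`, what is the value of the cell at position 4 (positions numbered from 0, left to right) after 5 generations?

o

generation 1: --o--o--o--oooo-o-oo
generation 2: -o--o--o--o-ooo----o
generation 3: ---o--o--o---oo-ooo-
generation 4: ooo--o--o--oo-o--oo-
generation 5: -oo-o--o--o-o---o-o-
position 4 holds o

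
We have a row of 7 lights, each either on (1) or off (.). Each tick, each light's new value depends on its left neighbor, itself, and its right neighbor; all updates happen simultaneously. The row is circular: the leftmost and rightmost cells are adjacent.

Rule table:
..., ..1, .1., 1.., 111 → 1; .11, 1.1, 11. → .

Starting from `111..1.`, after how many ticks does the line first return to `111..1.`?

7

tick 1: .1.111.
tick 2: 11..1.1
tick 3: 1.111..
tick 4: 1..1.11
tick 5: .111..1
tick 6: ..1.111
tick 7: 111..1.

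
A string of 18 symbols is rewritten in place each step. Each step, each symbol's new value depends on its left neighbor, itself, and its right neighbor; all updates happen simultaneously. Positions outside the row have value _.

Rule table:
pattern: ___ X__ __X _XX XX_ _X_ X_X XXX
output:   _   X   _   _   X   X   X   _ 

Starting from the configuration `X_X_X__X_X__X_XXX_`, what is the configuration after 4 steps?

_______XX___XX_XXX

XXXXXX_XXXX_XX__XX
_____XX___XX_XX__X
______XX___XX_XX_X
_______XX___XX_XXX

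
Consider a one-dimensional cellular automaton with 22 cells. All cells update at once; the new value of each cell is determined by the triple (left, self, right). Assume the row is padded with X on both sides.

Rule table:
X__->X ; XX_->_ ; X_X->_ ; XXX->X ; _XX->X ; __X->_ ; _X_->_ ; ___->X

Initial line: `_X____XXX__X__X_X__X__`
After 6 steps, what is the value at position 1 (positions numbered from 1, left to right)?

_

__XXX_XX_X__X____X__X_
X_XX__X___X__XXX__X___
__X_X__XX__X_XX_X__XX_
X____X_X_X___X___X_X__
_XXX______XX__XX____X_
_XX_XXXXX_X_X_X_XXX___
position 1 holds _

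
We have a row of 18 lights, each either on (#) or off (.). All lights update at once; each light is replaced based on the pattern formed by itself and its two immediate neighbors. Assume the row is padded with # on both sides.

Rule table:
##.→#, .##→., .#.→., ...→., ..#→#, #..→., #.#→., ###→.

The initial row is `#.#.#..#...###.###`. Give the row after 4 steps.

#..#...#..#....#..

step 1: #.....#...#..#....
step 2: #....#...#..#....#
step 3: #...#...#..#....#.
step 4: #..#...#..#....#..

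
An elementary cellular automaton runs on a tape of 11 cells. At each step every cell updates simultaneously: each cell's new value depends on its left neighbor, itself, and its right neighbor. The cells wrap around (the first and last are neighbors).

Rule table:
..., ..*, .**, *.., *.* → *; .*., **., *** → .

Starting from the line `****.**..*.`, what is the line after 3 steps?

*...**.**.*
.****.**.**
**...**.**.

**...**.**.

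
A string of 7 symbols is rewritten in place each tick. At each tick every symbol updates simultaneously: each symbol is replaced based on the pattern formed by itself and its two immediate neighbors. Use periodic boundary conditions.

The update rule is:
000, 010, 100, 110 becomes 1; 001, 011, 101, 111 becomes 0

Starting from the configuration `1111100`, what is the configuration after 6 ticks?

0111110

0000110
1110011
0011000
1001111
1100000
0111110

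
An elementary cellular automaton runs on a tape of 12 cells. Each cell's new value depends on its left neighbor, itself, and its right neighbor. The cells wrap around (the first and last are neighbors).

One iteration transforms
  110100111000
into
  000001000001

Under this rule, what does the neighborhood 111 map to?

0

At position 7 the neighborhood is 111; the next row has 0 there.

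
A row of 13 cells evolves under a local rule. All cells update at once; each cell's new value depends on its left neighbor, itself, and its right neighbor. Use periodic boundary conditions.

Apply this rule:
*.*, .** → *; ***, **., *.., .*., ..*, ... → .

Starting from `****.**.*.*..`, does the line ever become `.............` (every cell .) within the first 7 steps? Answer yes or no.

yes

step 1: *...**.*.*...
step 2: ....*.*.*....
step 3: .....*.*.....
step 4: ......*......
step 5: .............
all cells are . at step 5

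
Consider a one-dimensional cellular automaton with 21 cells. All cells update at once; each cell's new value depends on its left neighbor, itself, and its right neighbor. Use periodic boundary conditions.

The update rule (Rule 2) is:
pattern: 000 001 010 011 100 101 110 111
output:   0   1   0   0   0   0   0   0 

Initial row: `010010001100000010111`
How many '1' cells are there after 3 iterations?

000100010000000100000
001000100000001000000
010001000000010000000
count of 1: 3

3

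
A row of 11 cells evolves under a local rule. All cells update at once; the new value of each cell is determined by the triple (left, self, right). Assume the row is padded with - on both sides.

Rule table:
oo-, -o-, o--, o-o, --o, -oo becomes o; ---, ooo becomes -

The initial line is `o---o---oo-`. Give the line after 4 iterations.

oooo-ooo--o

oo-ooo-oooo
oooo-ooo--o
o--ooo-oooo
oooo-ooo--o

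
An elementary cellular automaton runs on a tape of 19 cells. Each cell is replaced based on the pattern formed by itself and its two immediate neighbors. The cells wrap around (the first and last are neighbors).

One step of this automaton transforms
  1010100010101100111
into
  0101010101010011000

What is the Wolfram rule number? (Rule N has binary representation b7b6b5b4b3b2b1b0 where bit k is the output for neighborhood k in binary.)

position 17: 111 → 0  (bit 7 = 0)
position 0: 110 → 0  (bit 6 = 0)
position 1: 101 → 1  (bit 5 = 1)
position 5: 100 → 1  (bit 4 = 1)
position 12: 011 → 0  (bit 3 = 0)
position 2: 010 → 0  (bit 2 = 0)
position 7: 001 → 1  (bit 1 = 1)
position 6: 000 → 0  (bit 0 = 0)
bits b7..b0 = 00110010 = 50

50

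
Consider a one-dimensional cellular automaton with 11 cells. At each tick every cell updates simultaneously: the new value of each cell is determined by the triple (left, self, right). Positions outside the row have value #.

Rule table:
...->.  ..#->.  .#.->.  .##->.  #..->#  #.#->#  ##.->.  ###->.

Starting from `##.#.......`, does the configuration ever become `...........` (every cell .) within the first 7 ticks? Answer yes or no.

no

tick 1: ..#.#......
tick 2: #..#.#.....
tick 3: .#..#.#....
tick 4: #.#..#.#...
tick 5: .#.#..#.#..
tick 6: #.#.#..#.#.
tick 7: .#.#.#..#.#
tick 7 is .#.#.#..#.#, still not uniform .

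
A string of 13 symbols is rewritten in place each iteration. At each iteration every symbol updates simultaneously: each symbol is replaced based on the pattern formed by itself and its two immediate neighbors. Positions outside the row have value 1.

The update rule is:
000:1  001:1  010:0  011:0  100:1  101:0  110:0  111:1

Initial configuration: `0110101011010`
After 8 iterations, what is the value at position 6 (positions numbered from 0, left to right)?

0000000000000
1111111111111
1111111111111  (fixed point — unchanged through iteration 8)
position 6 holds 1

1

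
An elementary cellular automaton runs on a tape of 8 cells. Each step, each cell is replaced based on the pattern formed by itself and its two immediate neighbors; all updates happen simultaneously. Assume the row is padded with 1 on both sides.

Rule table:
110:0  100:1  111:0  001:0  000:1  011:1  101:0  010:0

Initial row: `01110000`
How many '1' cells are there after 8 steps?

step 1: 01001110
step 2: 00101000
step 3: 10000110
step 4: 01110100
step 5: 01000010
step 6: 00111000
step 7: 10100110
step 8: 00010100
count of 1: 2

2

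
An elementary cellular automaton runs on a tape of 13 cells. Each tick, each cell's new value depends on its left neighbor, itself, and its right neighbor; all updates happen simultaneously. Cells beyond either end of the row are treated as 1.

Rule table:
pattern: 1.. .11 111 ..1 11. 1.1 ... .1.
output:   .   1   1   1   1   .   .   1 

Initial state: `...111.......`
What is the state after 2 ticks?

..1111......1
.11111.....11

.11111.....11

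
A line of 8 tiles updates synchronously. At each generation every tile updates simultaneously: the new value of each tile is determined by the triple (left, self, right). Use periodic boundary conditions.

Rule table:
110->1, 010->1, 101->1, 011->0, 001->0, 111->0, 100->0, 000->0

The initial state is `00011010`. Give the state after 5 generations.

generation 1: 00001110
generation 2: 00000010
generation 3: 00000010  (fixed point — unchanged through generation 5)

00000010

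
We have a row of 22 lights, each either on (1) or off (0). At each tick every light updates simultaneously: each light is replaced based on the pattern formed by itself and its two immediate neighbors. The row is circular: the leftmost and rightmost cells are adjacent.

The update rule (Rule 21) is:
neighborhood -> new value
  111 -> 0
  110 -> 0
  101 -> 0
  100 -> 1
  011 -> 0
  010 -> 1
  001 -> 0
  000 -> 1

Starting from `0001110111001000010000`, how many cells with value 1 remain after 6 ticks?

tick 1: 1100000000101111011111
tick 2: 0011111110100000000000
tick 3: 1000000000111111111111
tick 4: 0111111110000000000000
tick 5: 0000000001111111111111
tick 6: 1111111100000000000000
count of 1: 8

8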